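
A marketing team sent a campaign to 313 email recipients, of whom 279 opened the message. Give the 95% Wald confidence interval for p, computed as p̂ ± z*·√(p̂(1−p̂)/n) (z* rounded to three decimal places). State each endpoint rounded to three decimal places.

The sample proportion is 279/313 = 0.89137.
SE(p̂) = √(0.89137·0.10863/313) = 0.017588.
For 95% confidence, z* = 1.960.
Margin = 1.960·0.017588 = 0.03447.
So the interval runs from 0.857 to 0.926.

(0.857, 0.926)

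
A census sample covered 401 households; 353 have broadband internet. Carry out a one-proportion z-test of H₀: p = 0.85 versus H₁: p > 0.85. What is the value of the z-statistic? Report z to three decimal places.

With x = 353 successes in n = 401, p̂ = 0.88030.
SE₀ = √(0.85·0.15/401) = 0.017831.
z = (0.88030 − 0.85)/0.017831 = 0.03030/0.017831 = 1.699.

z = 1.699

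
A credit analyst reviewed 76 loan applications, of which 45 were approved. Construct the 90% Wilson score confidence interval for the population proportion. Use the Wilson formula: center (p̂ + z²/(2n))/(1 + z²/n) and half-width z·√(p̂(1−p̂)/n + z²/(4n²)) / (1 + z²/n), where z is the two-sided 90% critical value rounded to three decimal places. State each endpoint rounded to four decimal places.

(0.4978, 0.6801)

p̂ = 45/76 = 0.59211; z = 1.645, so z² = 2.706025.
Denominator 1 + z²/n = 1 + 2.706025/76 = 1.035606.
Adjusted center: (0.59211 + z²/(2n))/1.035606 = 0.58894.
Radicand: p̂(1−p̂)/n + z²/(4n²) = 0.003177850 + 0.000117124 = 0.003294974.
Half-width = z·√(radicand)/denom = 1.645·0.057402/1.035606 = 0.09118.
Interval: 0.58894 ± 0.09118 → (0.4978, 0.6801).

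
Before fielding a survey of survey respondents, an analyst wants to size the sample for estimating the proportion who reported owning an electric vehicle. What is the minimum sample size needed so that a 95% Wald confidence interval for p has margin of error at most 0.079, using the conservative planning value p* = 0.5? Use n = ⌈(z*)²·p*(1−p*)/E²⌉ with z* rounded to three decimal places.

n = 154

z* = 1.960 at the 95% level.
p*(1−p*) = 0.50·0.50 = 0.2500.
Required n before rounding: 3.841600 × 0.2500 / 0.079² = 153.886.
⌈153.886⌉ = 154.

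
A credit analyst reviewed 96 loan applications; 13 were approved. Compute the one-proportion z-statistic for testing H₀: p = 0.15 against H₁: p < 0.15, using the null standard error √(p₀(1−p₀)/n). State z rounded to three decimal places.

p̂ = 13/96 = 0.13542.
Under H₀, SE = √(p₀(1−p₀)/n) = √(0.15·0.85/96) = √0.001328125 = 0.036443.
Test statistic: z = -0.01458/0.036443 = -0.400.

z = -0.400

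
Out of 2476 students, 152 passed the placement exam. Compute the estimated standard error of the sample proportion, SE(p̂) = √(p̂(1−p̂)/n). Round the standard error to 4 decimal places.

The sample proportion is 152/2476 = 0.06139.
p̂(1−p̂) = 0.057621.
Dividing by n and taking the root: √0.000023272 = 0.0048.

SE = 0.0048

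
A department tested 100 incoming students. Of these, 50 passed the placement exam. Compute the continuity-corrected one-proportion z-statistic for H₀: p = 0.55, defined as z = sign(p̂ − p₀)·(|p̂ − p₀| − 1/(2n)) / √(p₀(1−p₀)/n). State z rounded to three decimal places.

With x = 50 successes in n = 100, p̂ = 0.50000. p̂ − p₀ = -0.050000.
1/(2n) = 0.005000.
Corrected numerator: |-0.050000| − 0.005000 = 0.045000.
SE₀ = √(0.55·0.45/100) = 0.049749.
z = −0.045000/0.049749 = -0.905.

z = -0.905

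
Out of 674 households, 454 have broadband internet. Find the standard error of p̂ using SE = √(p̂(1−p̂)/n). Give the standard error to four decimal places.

Sample proportion p̂ = 454/674 = 0.67359.
p̂(1−p̂) = 0.219867.
SE = √(0.219867/674) = √0.000326212 = 0.0181.

SE = 0.0181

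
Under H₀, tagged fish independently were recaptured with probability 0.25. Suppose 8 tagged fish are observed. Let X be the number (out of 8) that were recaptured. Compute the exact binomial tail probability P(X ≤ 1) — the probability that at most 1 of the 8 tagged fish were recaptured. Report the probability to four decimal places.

P = 0.3671

X ~ Binomial(n=8, p=0.25).
P(X ≤ 1) = C(8,0)·0.25^0·0.75^8 + C(8,1)·0.25^1·0.75^7.
= 0.100113 + 0.266968 = 0.3671.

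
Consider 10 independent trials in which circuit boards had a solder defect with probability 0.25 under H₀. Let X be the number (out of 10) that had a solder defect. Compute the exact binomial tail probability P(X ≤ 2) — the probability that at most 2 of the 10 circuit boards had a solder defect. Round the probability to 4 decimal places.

X ~ Binomial(n=10, p=0.25).
P(X ≤ 2) = C(10,0)·0.25^0·0.75^10 + C(10,1)·0.25^1·0.75^9 + C(10,2)·0.25^2·0.75^8.
= 0.056314 + 0.187712 + 0.281568 = 0.5256.

P = 0.5256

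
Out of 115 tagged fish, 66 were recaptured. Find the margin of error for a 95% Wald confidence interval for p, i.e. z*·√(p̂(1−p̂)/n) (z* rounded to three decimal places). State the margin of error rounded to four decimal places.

With x = 66 successes in n = 115, p̂ = 0.57391.
SE(p̂) = √(0.57391·0.42609/115) = 0.046113.
For 95% confidence, z* = 1.960.
Margin of error = z*·SE = 1.960 × 0.046113 = 0.0904.

ME = 0.0904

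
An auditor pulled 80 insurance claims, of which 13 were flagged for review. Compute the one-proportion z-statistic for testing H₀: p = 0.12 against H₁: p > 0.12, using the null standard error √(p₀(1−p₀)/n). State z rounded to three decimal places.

z = 1.170

Sample proportion p̂ = 13/80 = 0.16250.
Under H₀, SE = √(p₀(1−p₀)/n) = √(0.12·0.88/80) = √0.001320000 = 0.036332.
Test statistic: z = 0.04250/0.036332 = 1.170.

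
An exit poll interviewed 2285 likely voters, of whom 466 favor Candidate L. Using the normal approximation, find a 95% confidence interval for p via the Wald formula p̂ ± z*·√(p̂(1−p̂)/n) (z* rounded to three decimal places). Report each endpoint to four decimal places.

(0.1874, 0.2205)

Sample proportion p̂ = 466/2285 = 0.20394.
Standard error of p̂: √(0.162348/2285) = √0.000071049 = 0.008429.
z* = 1.960 at the 95% level.
Margin = 1.960·0.008429 = 0.01652.
CI: 0.20394 ± 0.01652 = (0.1874, 0.2205).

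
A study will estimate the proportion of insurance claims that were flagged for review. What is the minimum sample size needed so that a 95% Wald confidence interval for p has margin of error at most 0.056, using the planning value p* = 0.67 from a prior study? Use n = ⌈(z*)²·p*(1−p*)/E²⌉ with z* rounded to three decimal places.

n = 271

For 95% confidence, z* = 1.960.
p*(1−p*) = 0.67·0.33 = 0.2211.
(z*)²·p*(1−p*)/E² = 3.841600·0.2211/0.003136 = 270.847.
Rounding up, n = 271.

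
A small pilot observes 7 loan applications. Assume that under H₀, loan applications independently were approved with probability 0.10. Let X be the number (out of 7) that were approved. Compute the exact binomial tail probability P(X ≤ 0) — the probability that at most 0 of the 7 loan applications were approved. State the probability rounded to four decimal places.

X ~ Binomial(n=7, p=0.10).
P(X ≤ 0) = C(7,0)·0.10^0·0.90^7.
= 0.478297 = 0.4783.

P = 0.4783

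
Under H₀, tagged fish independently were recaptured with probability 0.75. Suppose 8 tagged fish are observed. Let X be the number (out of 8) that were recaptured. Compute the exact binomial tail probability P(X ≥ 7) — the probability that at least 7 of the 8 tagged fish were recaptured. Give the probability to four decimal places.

X is binomial with n = 8 and p = 0.75.
P(X ≥ 7) = C(8,7)·0.75^7·0.25^1 + C(8,8)·0.75^8·0.25^0.
= 0.266968 + 0.100113 = 0.3671.

P = 0.3671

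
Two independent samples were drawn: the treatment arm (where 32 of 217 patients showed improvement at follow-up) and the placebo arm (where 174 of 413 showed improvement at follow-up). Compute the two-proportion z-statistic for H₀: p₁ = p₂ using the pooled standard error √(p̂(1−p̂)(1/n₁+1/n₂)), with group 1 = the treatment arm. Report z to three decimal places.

z = -6.962

Sample proportions: p̂₁ = 32/217 = 0.14747 and p̂₂ = 174/413 = 0.42131.
Pooled p̂ = (32+174)/(217+413) = 206/630 = 0.32698.
Pooled SE = √[0.2200655·0.00702960] ≈ 0.039332.
z = (p̂₁ − p̂₂)/SE = (0.14747 − 0.42131)/0.039332 = -0.27384/0.039332 = -6.962.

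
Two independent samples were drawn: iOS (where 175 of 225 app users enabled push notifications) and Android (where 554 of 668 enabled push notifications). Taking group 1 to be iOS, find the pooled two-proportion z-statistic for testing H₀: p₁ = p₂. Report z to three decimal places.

z = -1.728

p̂₁ = 175/225 = 0.77778, p̂₂ = 554/668 = 0.82934.
Pooling: p̂ = 729/893 = 0.81635.
SE = √[p̂(1−p̂)(1/n₁+1/n₂)] = √[0.81635·0.18365·(1/225+1/668)] ≈ 0.029846.
z = -0.05156/0.029846 = -1.728.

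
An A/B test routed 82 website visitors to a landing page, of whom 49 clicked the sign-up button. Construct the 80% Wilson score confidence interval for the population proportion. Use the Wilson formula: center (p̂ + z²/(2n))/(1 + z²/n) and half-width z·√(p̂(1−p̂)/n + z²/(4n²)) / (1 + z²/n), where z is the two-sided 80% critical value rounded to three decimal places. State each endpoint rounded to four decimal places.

(0.5269, 0.6644)

Here p̂ = 49/82 = 0.59756 and z = 1.282 (z² = 1.643524).
1 + z²/n = 1.020043.
Center = (0.59756 + 0.010021)/1.020043 = 0.59564.
Radicand: p̂(1−p̂)/n + z²/(4n²) = 0.002932706 + 0.000061107 = 0.002993813.
Half-width = 1.282·√0.002993813/1.020043 = 0.06877.
CI: 0.59564 ± 0.06877 = (0.5269, 0.6644).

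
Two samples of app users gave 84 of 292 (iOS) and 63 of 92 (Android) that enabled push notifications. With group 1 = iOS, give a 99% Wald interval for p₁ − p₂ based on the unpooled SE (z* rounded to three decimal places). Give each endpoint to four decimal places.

p̂₁ = 0.28767, p̂₂ = 0.68478, so the observed difference is -0.39711.
SE = √(0.000701769 + 0.002346254) = √0.003048023 = 0.055209.
For 99% confidence, z* = 2.576. Margin of error = 0.14222.
Interval: -0.39711 ± 0.14222 → (-0.5393, -0.2549).

(-0.5393, -0.2549)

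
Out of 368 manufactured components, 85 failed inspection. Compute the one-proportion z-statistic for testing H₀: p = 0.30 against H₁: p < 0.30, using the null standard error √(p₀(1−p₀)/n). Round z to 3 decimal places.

Sample proportion p̂ = 85/368 = 0.23098.
Under H₀, SE = √(p₀(1−p₀)/n) = √(0.30·0.70/368) = √0.000570652 = 0.023888.
z = (p̂ − p₀)/SE = (0.23098 − 0.30)/0.023888 = -2.889.

z = -2.889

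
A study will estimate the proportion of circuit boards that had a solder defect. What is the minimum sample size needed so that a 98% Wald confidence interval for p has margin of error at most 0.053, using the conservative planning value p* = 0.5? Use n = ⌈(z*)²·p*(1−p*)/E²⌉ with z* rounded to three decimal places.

n = 482

z* = 2.326 at the 98% level.
p*(1−p*) = 0.2500.
(z*)²·p*(1−p*)/E² = 5.410276·0.2500/0.002809 = 481.513.
⌈481.513⌉ = 482.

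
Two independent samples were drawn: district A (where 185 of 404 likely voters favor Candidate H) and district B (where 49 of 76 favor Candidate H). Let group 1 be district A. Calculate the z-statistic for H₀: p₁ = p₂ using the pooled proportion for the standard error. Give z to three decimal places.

p̂₁ = 185/404 = 0.45792, p̂₂ = 49/76 = 0.64474.
Pooled p̂ = (185+49)/(404+76) = 234/480 = 0.48750.
SE = √[p̂(1−p̂)(1/n₁+1/n₂)] = √[0.48750·0.51250·(1/404+1/76)] ≈ 0.062497.
z = -0.18682/0.062497 = -2.989.

z = -2.989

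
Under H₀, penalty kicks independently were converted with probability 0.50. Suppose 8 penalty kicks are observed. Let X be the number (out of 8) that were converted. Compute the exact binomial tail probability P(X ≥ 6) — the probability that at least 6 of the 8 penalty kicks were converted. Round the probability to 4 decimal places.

X ~ Binomial(n=8, p=0.50).
P(X ≥ 6) = C(8,6)·0.50^6·0.50^2 + C(8,7)·0.50^7·0.50^1 + C(8,8)·0.50^8·0.50^0.
= 0.109375 + 0.031250 + 0.003906 = 0.1445.

P = 0.1445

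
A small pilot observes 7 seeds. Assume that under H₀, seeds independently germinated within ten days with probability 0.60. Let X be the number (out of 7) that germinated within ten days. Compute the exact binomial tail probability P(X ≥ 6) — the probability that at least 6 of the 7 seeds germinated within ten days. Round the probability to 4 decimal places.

P = 0.1586

X is binomial with n = 7 and p = 0.60.
P(X ≥ 6) = C(7,6)·0.60^6·0.40^1 + C(7,7)·0.60^7·0.40^0.
= 0.130637 + 0.027994 = 0.1586.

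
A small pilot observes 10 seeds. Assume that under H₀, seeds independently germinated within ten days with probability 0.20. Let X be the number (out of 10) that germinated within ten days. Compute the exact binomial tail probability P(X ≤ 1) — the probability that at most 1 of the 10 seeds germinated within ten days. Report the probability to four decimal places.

P = 0.3758

X is binomial with n = 10 and p = 0.20.
P(X ≤ 1) = C(10,0)·0.20^0·0.80^10 + C(10,1)·0.20^1·0.80^9.
= 0.107374 + 0.268435 = 0.3758.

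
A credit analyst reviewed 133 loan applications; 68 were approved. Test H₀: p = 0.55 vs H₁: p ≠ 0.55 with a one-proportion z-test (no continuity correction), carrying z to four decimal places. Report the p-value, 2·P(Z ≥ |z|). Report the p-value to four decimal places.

p̂ = 68/133 = 0.51128.
Null standard error: √(0.55·0.45/133) = √0.001860902 = 0.043138.
z = (p̂ − p₀)/SE = (68/133 − 0.55)/0.043138 ≈ -0.8976.
p-value = 2·P(Z ≥ |z|) with z = -0.8976 → 0.3694.

p-value = 0.3694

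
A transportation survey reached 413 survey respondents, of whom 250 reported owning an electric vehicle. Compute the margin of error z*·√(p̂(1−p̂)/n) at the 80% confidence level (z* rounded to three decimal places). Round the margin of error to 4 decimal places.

With x = 250 successes in n = 413, p̂ = 0.60533.
SE(p̂) = √(0.60533·0.39467/413) = 0.024051.
The 80% critical value is z* = 1.282.
Margin of error = z*·SE = 1.282 × 0.024051 = 0.0308.

ME = 0.0308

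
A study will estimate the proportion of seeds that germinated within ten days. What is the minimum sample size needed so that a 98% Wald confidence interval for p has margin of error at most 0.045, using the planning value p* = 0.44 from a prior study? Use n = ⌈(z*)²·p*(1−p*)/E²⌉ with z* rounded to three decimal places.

The 98% critical value is z* = 2.326.
p*(1−p*) = 0.44·0.56 = 0.2464.
(z*)²·p*(1−p*)/E² = 5.410276·0.2464/0.002025 = 658.317.
⌈658.317⌉ = 659.

n = 659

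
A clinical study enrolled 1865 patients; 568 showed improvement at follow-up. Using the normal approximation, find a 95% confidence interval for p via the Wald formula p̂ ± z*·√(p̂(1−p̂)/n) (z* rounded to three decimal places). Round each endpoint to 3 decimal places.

(0.284, 0.325)

Sample proportion p̂ = 568/1865 = 0.30456.
Standard error of p̂: √(0.211802/1865) = √0.000113567 = 0.010657.
For 95% confidence, z* = 1.960.
Margin of error: 1.960 × 0.010657 = 0.02089.
CI: 0.30456 ± 0.02089 = (0.284, 0.325).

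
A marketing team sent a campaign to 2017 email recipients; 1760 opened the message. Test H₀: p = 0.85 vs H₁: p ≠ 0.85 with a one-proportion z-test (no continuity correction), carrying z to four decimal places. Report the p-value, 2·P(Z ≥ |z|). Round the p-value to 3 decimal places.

p̂ = 1760/2017 = 0.87258.
SE₀ = √(0.85·0.15/2017) = 0.007951.
z = (p̂ − p₀)/SE = (1760/2017 − 0.85)/0.007951 ≈ 2.8404.
p-value = 2·P(Z ≥ |z|) with z = 2.8404 → 0.005.

p-value = 0.005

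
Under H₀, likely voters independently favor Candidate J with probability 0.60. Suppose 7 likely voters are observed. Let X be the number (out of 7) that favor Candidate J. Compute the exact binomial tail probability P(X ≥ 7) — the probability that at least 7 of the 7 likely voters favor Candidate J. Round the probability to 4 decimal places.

X ~ Binomial(n=7, p=0.60).
P(X ≥ 7) = C(7,7)·0.60^7·0.40^0.
= 0.027994 = 0.0280.

P = 0.0280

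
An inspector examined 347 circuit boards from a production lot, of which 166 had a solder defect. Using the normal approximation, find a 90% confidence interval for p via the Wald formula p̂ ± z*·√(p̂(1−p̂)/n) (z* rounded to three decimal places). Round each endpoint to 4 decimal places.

(0.4343, 0.5225)

With x = 166 successes in n = 347, p̂ = 0.47839.
SE(p̂) = √(0.47839·0.52161/347) = 0.026816.
The 90% critical value is z* = 1.645.
Margin = 1.645·0.026816 = 0.04411.
CI: 0.47839 ± 0.04411 = (0.4343, 0.5225).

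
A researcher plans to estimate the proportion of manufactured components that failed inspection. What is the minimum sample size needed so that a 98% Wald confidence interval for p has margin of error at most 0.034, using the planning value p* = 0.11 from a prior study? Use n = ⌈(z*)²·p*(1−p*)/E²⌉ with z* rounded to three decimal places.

n = 459

The 98% critical value is z* = 2.326.
p*(1−p*) = 0.0979.
(z*)²·p*(1−p*)/E² = 5.410276·0.0979/0.001156 = 458.189.
⌈458.189⌉ = 459.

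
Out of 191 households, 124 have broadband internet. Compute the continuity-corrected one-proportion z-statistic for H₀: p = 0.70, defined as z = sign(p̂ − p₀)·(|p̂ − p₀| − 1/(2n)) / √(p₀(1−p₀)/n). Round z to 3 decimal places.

p̂ = 124/191 = 0.64921. p̂ − p₀ = -0.050785.
Continuity correction 1/(2n) = 1/382 = 0.002618.
Corrected numerator: |-0.050785| − 0.002618 = 0.048167.
Under H₀, SE = √(p₀(1−p₀)/n) = √(0.70·0.30/191) = √0.001099476 = 0.033158.
z = (−)0.048167/0.033158 = -1.453.

z = -1.453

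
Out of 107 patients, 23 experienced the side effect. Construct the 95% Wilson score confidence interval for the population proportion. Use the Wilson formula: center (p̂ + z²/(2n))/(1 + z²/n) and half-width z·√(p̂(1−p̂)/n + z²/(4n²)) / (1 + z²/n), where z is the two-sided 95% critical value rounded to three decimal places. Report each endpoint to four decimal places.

(0.1477, 0.3019)

p̂ = 23/107 = 0.21495; z = 1.960, so z² = 3.841600.
1 + z²/n = 1.035903.
Center = (0.21495 + 0.017951)/1.035903 = 0.22483.
Radicand: p̂(1−p̂)/n + z²/(4n²) = 0.001577087 + 0.000083885 = 0.001660972.
Half-width = z·√(radicand)/denom = 1.960·0.040755/1.035903 = 0.07711.
So the interval runs from 0.1477 to 0.3019.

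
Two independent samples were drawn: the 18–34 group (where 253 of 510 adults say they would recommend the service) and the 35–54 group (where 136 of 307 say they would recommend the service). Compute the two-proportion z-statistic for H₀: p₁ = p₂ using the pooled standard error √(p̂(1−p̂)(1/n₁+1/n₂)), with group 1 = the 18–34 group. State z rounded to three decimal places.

p̂₁ = 253/510 = 0.49608, p̂₂ = 136/307 = 0.44300.
Pooling: p̂ = 389/817 = 0.47613.
Pooled SE = √[0.2494303·0.00521811] ≈ 0.036077.
z = 0.05308/0.036077 = 1.471.

z = 1.471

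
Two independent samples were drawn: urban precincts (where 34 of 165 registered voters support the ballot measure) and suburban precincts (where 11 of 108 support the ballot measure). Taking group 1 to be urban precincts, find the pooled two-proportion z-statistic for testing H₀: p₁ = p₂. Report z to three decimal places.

Sample proportions: p̂₁ = 34/165 = 0.20606 and p̂₂ = 11/108 = 0.10185.
Pooling: p̂ = 45/273 = 0.16484.
Pooled SE = √[0.1376645·0.01531987] ≈ 0.045924.
z = (p̂₁ − p̂₂)/SE = (0.20606 − 0.10185)/0.045924 = 0.10421/0.045924 = 2.269.

z = 2.269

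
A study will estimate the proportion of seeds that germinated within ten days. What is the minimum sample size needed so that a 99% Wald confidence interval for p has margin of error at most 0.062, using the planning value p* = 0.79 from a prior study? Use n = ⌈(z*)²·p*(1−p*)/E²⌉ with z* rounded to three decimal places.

n = 287

The 99% critical value is z* = 2.576.
p*(1−p*) = 0.1659.
Required n before rounding: 6.635776 × 0.1659 / 0.062² = 286.388.
⌈286.388⌉ = 287.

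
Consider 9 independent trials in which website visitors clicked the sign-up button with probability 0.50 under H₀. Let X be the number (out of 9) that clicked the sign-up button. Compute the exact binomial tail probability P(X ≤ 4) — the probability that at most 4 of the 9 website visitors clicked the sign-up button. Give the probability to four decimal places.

X is binomial with n = 9 and p = 0.50.
P(X ≤ 4) = Σ_{j=0}^{4} C(9,j)·0.50^j·0.50^{9−j}.
= 0.001953 + 0.017578 + 0.070312 + 0.164062 + 0.246094 = 0.5000.

P = 0.5000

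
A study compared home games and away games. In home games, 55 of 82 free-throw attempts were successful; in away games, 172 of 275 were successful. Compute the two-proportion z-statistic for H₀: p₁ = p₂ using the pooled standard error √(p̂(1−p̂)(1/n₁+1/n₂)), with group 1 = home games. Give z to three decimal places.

z = 0.748

p̂₁ = 55/82 = 0.67073, p̂₂ = 172/275 = 0.62545.
Pooled p̂ = (55+172)/(82+275) = 227/357 = 0.63585.
SE = √[p̂(1−p̂)(1/n₁+1/n₂)] = √[0.63585·0.36415·(1/82+1/275)] ≈ 0.060545.
z = (p̂₁ − p̂₂)/SE = (0.67073 − 0.62545)/0.060545 = 0.04528/0.060545 = 0.748.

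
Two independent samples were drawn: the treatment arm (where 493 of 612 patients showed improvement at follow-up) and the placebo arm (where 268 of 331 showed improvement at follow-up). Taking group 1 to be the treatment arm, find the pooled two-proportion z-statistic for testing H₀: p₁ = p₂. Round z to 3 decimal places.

z = -0.153

Sample proportions: p̂₁ = 493/612 = 0.80556 and p̂₂ = 268/331 = 0.80967.
Pooled p̂ = (493+268)/(612+331) = 761/943 = 0.80700.
Pooled SE = √[0.1557517·0.00465513] ≈ 0.026927.
z = -0.00411/0.026927 = -0.153.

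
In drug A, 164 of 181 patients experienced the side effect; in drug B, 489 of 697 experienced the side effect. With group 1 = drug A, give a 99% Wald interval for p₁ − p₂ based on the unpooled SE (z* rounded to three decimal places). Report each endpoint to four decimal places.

(0.1330, 0.2760)

p̂₁ = 0.90608, p̂₂ = 0.70158, so the observed difference is 0.20450.
Unpooled SE = √(p̂₁(1−p̂₁)/n₁ + p̂₂(1−p̂₂)/n₂) = √(0.000470172 + 0.000300382) = 0.027759.
The 99% critical value is z* = 2.576. Margin = 2.576·0.027759 = 0.07151.
Interval: 0.20450 ± 0.07151 → (0.1330, 0.2760).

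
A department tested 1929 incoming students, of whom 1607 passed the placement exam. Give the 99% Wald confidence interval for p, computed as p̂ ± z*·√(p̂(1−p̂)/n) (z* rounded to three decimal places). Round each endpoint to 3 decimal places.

(0.811, 0.855)

p̂ = 1607/1929 = 0.83307.
SE = √(p̂(1−p̂)/n) = √(0.139062/1929) = 0.008491.
z* = 2.576 at the 99% level.
Margin = 2.576·0.008491 = 0.02187.
CI: 0.83307 ± 0.02187 = (0.811, 0.855).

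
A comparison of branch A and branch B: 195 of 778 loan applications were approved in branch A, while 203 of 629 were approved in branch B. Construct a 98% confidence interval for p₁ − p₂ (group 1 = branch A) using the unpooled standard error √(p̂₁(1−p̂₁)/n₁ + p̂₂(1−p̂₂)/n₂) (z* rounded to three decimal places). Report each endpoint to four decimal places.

(-0.1285, -0.0156)

p̂₁ = 195/778 = 0.25064, p̂₂ = 203/629 = 0.32273; p̂₁ − p̂₂ = -0.07209.
SE = √(0.000241415 + 0.000347499) = √0.000588914 = 0.024268.
For 98% confidence, z* = 2.326. Margin = 2.326·0.024268 = 0.05645.
CI: -0.07209 ± 0.05645 = (-0.1285, -0.0156).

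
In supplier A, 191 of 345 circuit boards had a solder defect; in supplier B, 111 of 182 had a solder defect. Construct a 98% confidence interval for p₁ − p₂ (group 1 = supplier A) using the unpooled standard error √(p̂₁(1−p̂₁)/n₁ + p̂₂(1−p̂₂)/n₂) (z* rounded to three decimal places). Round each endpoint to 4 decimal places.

p̂₁ = 0.55362, p̂₂ = 0.60989, so the observed difference is -0.05627.
SE = √(0.000716303 + 0.001307276) = √0.002023579 = 0.044984.
z* = 2.326 at the 98% level. Margin = 2.326·0.044984 = 0.10463.
Interval: -0.05627 ± 0.10463 → (-0.1609, 0.0484).

(-0.1609, 0.0484)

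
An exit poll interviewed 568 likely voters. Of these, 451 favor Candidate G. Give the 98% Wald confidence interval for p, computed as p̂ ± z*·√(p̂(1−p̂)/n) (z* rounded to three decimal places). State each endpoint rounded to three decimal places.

p̂ = 451/568 = 0.79401.
Standard error of p̂: √(0.163556/568) = √0.000287950 = 0.016969.
For 98% confidence, z* = 2.326.
Margin = 2.326·0.016969 = 0.03947.
So the interval runs from 0.755 to 0.833.

(0.755, 0.833)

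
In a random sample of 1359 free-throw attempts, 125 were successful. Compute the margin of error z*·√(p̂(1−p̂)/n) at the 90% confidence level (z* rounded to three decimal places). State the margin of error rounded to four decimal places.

ME = 0.0129

p̂ = 125/1359 = 0.09198.
SE(p̂) = √(0.09198·0.90802/1359) = 0.007839.
The 90% critical value is z* = 1.645.
Margin of error = z*·SE = 1.645 × 0.007839 = 0.0129.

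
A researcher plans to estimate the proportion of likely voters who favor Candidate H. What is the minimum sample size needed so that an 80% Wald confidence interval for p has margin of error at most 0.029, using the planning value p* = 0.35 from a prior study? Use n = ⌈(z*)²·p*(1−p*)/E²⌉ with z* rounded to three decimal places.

z* = 1.282 at the 80% level.
p*(1−p*) = 0.35·0.65 = 0.2275.
Required n before rounding: 1.643524 × 0.2275 / 0.029² = 444.592.
Rounding up, n = 445.

n = 445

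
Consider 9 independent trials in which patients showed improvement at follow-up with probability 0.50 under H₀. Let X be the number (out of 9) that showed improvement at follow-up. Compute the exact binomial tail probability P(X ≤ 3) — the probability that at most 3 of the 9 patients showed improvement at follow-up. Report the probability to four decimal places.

P = 0.2539

X is binomial with n = 9 and p = 0.50.
P(X ≤ 3) = C(9,0)·0.50^0·0.50^9 + C(9,1)·0.50^1·0.50^8 + C(9,2)·0.50^2·0.50^7 + C(9,3)·0.50^3·0.50^6.
= 0.001953 + 0.017578 + 0.070312 + 0.164062 = 0.2539.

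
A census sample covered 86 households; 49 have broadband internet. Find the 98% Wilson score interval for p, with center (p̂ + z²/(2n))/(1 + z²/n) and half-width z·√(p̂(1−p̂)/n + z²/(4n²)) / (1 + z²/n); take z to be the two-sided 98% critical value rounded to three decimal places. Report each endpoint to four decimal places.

(0.4451, 0.6862)

p̂ = 49/86 = 0.56977; z = 2.326, so z² = 5.410276.
Denominator 1 + z²/n = 1 + 5.410276/86 = 1.062910.
Adjusted center: (0.56977 + z²/(2n))/1.062910 = 0.56564.
Radicand: p̂(1−p̂)/n + z²/(4n²) = 0.002850378 + 0.000182878 = 0.003033256.
Half-width = z·√(radicand)/denom = 2.326·0.055075/1.062910 = 0.12052.
CI: 0.56564 ± 0.12052 = (0.4451, 0.6862).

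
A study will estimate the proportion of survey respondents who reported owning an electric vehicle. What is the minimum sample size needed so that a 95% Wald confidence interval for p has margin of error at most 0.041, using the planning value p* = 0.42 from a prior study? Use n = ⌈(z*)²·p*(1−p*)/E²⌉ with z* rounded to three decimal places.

z* = 1.960 at the 95% level.
p*(1−p*) = 0.2436.
Required n before rounding: 3.841600 × 0.2436 / 0.041² = 556.701.
⌈556.701⌉ = 557.

n = 557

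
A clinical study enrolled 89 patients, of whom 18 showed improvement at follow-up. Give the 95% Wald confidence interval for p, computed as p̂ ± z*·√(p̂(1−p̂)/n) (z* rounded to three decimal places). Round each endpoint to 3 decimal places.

(0.119, 0.286)

Sample proportion p̂ = 18/89 = 0.20225.
SE = √(p̂(1−p̂)/n) = √(0.161343/89) = 0.042578.
For 95% confidence, z* = 1.960.
Margin = 1.960·0.042578 = 0.08345.
Interval: 0.20225 ± 0.08345 → (0.119, 0.286).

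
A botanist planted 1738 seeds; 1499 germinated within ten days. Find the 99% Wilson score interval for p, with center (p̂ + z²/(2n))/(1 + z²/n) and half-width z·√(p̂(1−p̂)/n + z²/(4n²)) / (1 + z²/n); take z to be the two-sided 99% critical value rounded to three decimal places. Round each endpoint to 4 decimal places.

p̂ = 1499/1738 = 0.86249; z = 2.576, so z² = 6.635776.
Denominator 1 + z²/n = 1 + 6.635776/1738 = 1.003818.
Adjusted center: (0.86249 + z²/(2n))/1.003818 = 0.86111.
Radicand: p̂(1−p̂)/n + z²/(4n²) = 0.000068242 + 0.000000549 = 0.000068791.
Half-width = z·√(radicand)/denom = 2.576·0.008294/1.003818 = 0.02128.
Interval: 0.86111 ± 0.02128 → (0.8398, 0.8824).

(0.8398, 0.8824)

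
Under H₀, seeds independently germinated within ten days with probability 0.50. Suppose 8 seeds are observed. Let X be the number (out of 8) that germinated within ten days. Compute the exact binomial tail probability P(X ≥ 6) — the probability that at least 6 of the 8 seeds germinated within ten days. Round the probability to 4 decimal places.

X is binomial with n = 8 and p = 0.50.
P(X ≥ 6) = C(8,6)·0.50^6·0.50^2 + C(8,7)·0.50^7·0.50^1 + C(8,8)·0.50^8·0.50^0.
= 0.109375 + 0.031250 + 0.003906 = 0.1445.

P = 0.1445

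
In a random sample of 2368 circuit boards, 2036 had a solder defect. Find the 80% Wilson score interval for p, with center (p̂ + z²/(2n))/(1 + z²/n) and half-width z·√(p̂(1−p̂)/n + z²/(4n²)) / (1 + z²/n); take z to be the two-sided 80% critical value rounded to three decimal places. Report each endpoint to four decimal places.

(0.8504, 0.8687)

p̂ = 2036/2368 = 0.85980; z = 1.282, so z² = 1.643524.
1 + z²/n = 1.000694.
Center = (0.85980 + 0.000347)/1.000694 = 0.85955.
Radicand: p̂(1−p̂)/n + z²/(4n²) = 0.000050906 + 0.000000073 = 0.000050979.
Half-width = 1.282·√0.000050979/1.000694 = 0.00915.
CI: 0.85955 ± 0.00915 = (0.8504, 0.8687).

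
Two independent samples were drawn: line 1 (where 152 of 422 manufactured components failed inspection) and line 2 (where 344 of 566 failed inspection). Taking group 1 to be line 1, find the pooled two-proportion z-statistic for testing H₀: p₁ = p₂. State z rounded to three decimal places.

p̂₁ = 152/422 = 0.36019, p̂₂ = 344/566 = 0.60777.
Pooled p̂ = (152+344)/(422+566) = 496/988 = 0.50202.
SE = √[p̂(1−p̂)(1/n₁+1/n₂)] = √[0.50202·0.49798·(1/422+1/566)] ≈ 0.032157.
z = (p̂₁ − p̂₂)/SE = (0.36019 − 0.60777)/0.032157 = -0.24758/0.032157 = -7.699.

z = -7.699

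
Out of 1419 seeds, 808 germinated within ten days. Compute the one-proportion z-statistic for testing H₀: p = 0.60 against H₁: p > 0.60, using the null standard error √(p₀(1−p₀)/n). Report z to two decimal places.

The sample proportion is 808/1419 = 0.56942.
Under H₀, SE = √(p₀(1−p₀)/n) = √(0.60·0.40/1419) = √0.000169133 = 0.013005.
z = (p̂ − p₀)/SE = (0.56942 − 0.60)/0.013005 = -2.35.

z = -2.35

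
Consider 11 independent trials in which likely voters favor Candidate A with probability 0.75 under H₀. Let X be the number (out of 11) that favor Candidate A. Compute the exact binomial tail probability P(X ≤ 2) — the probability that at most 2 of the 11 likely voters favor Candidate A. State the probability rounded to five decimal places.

P = 0.00013

X is binomial with n = 11 and p = 0.75.
P(X ≤ 2) = C(11,0)·0.75^0·0.25^11 + C(11,1)·0.75^1·0.25^10 + C(11,2)·0.75^2·0.25^9.
= 0.000000 + 0.000008 + 0.000118 = 0.00013.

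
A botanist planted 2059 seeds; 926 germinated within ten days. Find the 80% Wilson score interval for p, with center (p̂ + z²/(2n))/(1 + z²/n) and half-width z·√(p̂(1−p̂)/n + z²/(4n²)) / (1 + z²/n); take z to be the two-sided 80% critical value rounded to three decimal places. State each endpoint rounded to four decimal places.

p̂ = 926/2059 = 0.44973; z = 1.282, so z² = 1.643524.
Denominator 1 + z²/n = 1 + 1.643524/2059 = 1.000798.
Center = (0.44973 + 0.000399)/1.000798 = 0.44977.
Radicand: p̂(1−p̂)/n + z²/(4n²) = 0.000120191 + 0.000000097 = 0.000120288.
Half-width = 1.282·√0.000120288/1.000798 = 0.01405.
CI: 0.44977 ± 0.01405 = (0.4357, 0.4638).

(0.4357, 0.4638)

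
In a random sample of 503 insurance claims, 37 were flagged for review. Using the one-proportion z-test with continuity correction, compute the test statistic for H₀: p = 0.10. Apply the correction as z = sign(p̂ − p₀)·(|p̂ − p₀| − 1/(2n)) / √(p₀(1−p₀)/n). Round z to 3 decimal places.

z = -1.902

With x = 37 successes in n = 503, p̂ = 0.07356. p̂ − p₀ = -0.026441.
1/(2n) = 0.000994.
Corrected numerator: |-0.026441| − 0.000994 = 0.025447.
Under H₀, SE = √(p₀(1−p₀)/n) = √(0.10·0.90/503) = √0.000178926 = 0.013376.
z = −0.025447/0.013376 = -1.902.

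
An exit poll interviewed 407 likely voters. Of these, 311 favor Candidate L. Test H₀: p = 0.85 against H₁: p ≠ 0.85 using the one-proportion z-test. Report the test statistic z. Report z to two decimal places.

z = -4.85

Sample proportion p̂ = 311/407 = 0.76413.
Null standard error: √(0.85·0.15/407) = √0.000313268 = 0.017699.
Test statistic: z = -0.08587/0.017699 = -4.85.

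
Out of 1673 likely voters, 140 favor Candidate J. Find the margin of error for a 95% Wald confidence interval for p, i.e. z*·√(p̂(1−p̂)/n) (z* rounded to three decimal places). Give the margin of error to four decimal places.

ME = 0.0133

The sample proportion is 140/1673 = 0.08368.
SE(p̂) = √(0.08368·0.91632/1673) = 0.006770.
The 95% critical value is z* = 1.960.
Margin of error = z*·SE = 1.960 × 0.006770 = 0.0133.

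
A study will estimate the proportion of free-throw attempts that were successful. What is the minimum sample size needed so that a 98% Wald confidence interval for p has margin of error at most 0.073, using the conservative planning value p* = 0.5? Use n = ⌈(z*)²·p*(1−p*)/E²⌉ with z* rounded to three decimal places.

n = 254

z* = 2.326 at the 98% level.
p*(1−p*) = 0.50·0.50 = 0.2500.
Required n before rounding: 5.410276 × 0.2500 / 0.073² = 253.813.
⌈253.813⌉ = 254.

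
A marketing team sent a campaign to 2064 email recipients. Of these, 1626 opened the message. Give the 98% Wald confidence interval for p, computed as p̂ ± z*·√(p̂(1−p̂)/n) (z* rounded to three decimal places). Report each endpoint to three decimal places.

The sample proportion is 1626/2064 = 0.78779.
SE = √(p̂(1−p̂)/n) = √(0.167177/2064) = 0.009000.
For 98% confidence, z* = 2.326.
Margin = 2.326·0.009000 = 0.02093.
So the interval runs from 0.767 to 0.809.

(0.767, 0.809)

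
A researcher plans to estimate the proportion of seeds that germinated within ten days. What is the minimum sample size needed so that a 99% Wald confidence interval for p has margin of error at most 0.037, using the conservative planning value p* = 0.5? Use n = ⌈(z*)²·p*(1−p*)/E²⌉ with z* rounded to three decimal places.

n = 1212

For 99% confidence, z* = 2.576.
p*(1−p*) = 0.2500.
Required n before rounding: 6.635776 × 0.2500 / 0.037² = 1211.793.
Rounding up, n = 1212.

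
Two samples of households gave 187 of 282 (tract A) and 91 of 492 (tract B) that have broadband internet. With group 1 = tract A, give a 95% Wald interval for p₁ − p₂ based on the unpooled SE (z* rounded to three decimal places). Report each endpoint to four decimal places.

(0.4132, 0.5431)

p̂₁ = 187/282 = 0.66312, p̂₂ = 91/492 = 0.18496; p̂₁ − p̂₂ = 0.47816.
Unpooled SE = √(p̂₁(1−p̂₁)/n₁ + p̂₂(1−p̂₂)/n₂) = √(0.000792169 + 0.000306401) = 0.033145.
For 95% confidence, z* = 1.960. Margin = 1.960·0.033145 = 0.06496.
CI: 0.47816 ± 0.06496 = (0.4132, 0.5431).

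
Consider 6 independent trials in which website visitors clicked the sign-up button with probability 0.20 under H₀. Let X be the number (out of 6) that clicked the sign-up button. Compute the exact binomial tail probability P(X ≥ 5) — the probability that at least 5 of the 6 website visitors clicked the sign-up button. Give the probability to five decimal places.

P = 0.00160

X is binomial with n = 6 and p = 0.20.
P(X ≥ 5) = C(6,5)·0.20^5·0.80^1 + C(6,6)·0.20^6·0.80^0.
= 0.001536 + 0.000064 = 0.00160.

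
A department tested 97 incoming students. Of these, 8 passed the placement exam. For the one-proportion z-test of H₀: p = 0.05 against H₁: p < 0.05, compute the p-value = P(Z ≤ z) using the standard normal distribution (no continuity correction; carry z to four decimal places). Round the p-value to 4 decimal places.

p-value = 0.9289

Sample proportion p̂ = 8/97 = 0.08247.
SE₀ = √(0.05·0.95/97) = 0.022129.
z = (p̂ − p₀)/SE = (8/97 − 0.05)/0.022129 ≈ 1.4675.
p-value = P(Z ≤ z) with z = 1.4675 → 0.9289.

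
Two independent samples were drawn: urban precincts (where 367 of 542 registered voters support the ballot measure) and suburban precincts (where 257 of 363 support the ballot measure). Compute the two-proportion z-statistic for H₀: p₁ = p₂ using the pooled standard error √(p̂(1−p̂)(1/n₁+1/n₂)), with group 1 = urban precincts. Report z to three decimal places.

z = -0.984

Sample proportions: p̂₁ = 367/542 = 0.67712 and p̂₂ = 257/363 = 0.70799.
Pooled p̂ = (367+257)/(542+363) = 624/905 = 0.68950.
Pooled SE = √[0.2140887·0.00459984] ≈ 0.031381.
z = -0.03087/0.031381 = -0.984.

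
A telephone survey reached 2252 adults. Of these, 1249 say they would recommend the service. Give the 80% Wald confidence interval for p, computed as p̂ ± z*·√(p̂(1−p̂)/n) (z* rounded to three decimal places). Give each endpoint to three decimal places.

Sample proportion p̂ = 1249/2252 = 0.55462.
Standard error of p̂: √(0.247017/2252) = √0.000109688 = 0.010473.
For 80% confidence, z* = 1.282.
Margin of error: 1.282 × 0.010473 = 0.01343.
Interval: 0.55462 ± 0.01343 → (0.541, 0.568).

(0.541, 0.568)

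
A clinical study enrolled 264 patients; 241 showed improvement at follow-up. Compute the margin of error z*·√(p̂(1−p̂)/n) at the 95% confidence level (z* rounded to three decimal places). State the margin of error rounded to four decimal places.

ME = 0.0340

With x = 241 successes in n = 264, p̂ = 0.91288.
SE(p̂) = √(0.91288·0.08712/264) = 0.017357.
For 95% confidence, z* = 1.960.
ME = 1.960·0.017357 = 0.0340.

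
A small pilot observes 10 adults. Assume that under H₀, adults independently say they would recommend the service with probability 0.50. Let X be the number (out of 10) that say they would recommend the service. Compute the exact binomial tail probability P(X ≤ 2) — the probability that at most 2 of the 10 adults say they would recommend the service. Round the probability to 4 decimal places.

X ~ Binomial(n=10, p=0.50).
P(X ≤ 2) = C(10,0)·0.50^0·0.50^10 + C(10,1)·0.50^1·0.50^9 + C(10,2)·0.50^2·0.50^8.
= 0.000977 + 0.009766 + 0.043945 = 0.0547.

P = 0.0547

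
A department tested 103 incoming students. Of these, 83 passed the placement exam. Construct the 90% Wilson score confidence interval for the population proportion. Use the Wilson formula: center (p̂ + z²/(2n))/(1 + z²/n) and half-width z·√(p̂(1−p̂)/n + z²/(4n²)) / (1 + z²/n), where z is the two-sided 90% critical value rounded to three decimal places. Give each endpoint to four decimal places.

p̂ = 83/103 = 0.80583; z = 1.645, so z² = 2.706025.
Denominator 1 + z²/n = 1 + 2.706025/103 = 1.026272.
Center = (0.80583 + 0.013136)/1.026272 = 0.79800.
Radicand: p̂(1−p̂)/n + z²/(4n²) = 0.001519135 + 0.000063767 = 0.001582902.
Half-width = 1.645·√0.001582902/1.026272 = 0.06377.
CI: 0.79800 ± 0.06377 = (0.7342, 0.8618).

(0.7342, 0.8618)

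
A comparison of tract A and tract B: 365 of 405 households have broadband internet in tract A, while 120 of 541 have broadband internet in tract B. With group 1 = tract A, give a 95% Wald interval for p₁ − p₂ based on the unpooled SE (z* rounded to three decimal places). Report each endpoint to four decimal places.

(0.6339, 0.7249)

p̂₁ = 365/405 = 0.90123, p̂₂ = 120/541 = 0.22181; p̂₁ − p̂₂ = 0.67942.
SE = √(0.000219780 + 0.000319059) = √0.000538839 = 0.023213.
For 95% confidence, z* = 1.960. Margin = 1.960·0.023213 = 0.04550.
CI: 0.67942 ± 0.04550 = (0.6339, 0.7249).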